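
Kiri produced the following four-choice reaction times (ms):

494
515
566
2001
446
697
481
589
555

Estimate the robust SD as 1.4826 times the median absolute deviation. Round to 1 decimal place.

90.4 ms

Sorted: 446, 481, 494, 515, 555, 566, 589, 697, 2001 → median = 555
|x − 555| sorted: 0, 11, 34, 40, 61, 74, 109, 142, 1446 → MAD = 61
Robust SD ≈ 1.4826 × 61 = 90.439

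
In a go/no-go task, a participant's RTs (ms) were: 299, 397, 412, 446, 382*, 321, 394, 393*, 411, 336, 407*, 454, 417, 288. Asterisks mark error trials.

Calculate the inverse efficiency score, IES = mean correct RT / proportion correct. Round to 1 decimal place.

Correct trials (n=11): 299, 397, 412, 446, 321, 394, 411, 336, 454, 417, 288
Mean correct RT = 4175/11 = 379.5455 ms
Proportion correct = 11/14
IES = 379.5455 / (11/14) = 483.058 ms

483.1 ms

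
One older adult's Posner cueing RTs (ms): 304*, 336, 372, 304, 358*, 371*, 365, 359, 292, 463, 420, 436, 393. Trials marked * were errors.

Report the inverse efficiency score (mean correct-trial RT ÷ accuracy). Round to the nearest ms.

Correct trials (n=10): 336, 372, 304, 365, 359, 292, 463, 420, 436, 393
Mean correct RT = 3740/10 = 374.0000 ms
Proportion correct = 10/13
IES = 374.0000 / (10/13) = 486.200 ms

486 ms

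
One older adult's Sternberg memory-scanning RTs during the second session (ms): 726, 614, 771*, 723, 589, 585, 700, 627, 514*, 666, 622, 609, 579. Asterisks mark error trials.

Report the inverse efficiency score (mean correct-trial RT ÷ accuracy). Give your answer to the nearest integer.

Correct trials (n=11): 726, 614, 723, 589, 585, 700, 627, 666, 622, 609, 579
Mean correct RT = 7040/11 = 640.0000 ms
Proportion correct = 11/13
IES = 640.0000 / (11/13) = 756.364 ms

756 ms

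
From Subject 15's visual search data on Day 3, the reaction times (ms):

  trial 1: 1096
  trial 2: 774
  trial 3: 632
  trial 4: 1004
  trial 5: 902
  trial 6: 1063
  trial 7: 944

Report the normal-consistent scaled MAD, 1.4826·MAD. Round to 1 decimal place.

Sorted: 632, 774, 902, 944, 1004, 1063, 1096 → median = 944
|x − 944| sorted: 0, 42, 60, 119, 152, 170, 312 → MAD = 119
Robust SD ≈ 1.4826 × 119 = 176.429

176.4 ms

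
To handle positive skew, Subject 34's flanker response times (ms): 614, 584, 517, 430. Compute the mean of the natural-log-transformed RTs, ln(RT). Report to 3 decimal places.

6.275

ln(RT): 6.4200, 6.3699, 6.2480, 6.0638
Σ ln(RT) = 25.1017
Mean = 25.1017/4 = 6.27543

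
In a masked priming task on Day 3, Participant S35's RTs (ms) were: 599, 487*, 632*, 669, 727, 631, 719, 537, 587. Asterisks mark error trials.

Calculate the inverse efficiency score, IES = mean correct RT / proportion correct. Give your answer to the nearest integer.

821 ms

Correct trials (n=7): 599, 669, 727, 631, 719, 537, 587
Mean correct RT = 4469/7 = 638.4286 ms
Proportion correct = 7/9
IES = 638.4286 / (7/9) = 820.837 ms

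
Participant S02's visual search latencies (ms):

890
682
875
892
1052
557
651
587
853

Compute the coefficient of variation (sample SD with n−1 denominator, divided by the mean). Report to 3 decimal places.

n = 9, Σ = 7039, M = 782.1111
Σ(x−M)² = 226164.889; s = √(226164.889/8) = 168.1387
CV = 168.1387 / 782.1111 = 0.21498

0.215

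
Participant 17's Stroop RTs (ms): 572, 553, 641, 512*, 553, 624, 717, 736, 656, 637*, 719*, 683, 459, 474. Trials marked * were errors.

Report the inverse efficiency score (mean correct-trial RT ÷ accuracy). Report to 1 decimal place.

771.5 ms

Correct trials (n=11): 572, 553, 641, 553, 624, 717, 736, 656, 683, 459, 474
Mean correct RT = 6668/11 = 606.1818 ms
Proportion correct = 11/14
IES = 606.1818 / (11/14) = 771.504 ms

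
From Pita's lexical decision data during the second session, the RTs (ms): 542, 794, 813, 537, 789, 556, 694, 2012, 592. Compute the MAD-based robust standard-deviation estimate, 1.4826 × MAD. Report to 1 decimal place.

Sorted: 537, 542, 556, 592, 694, 789, 794, 813, 2012 → median = 694
|x − 694| sorted: 0, 95, 100, 102, 119, 138, 152, 157, 1318 → MAD = 119
Robust SD ≈ 1.4826 × 119 = 176.429

176.4 ms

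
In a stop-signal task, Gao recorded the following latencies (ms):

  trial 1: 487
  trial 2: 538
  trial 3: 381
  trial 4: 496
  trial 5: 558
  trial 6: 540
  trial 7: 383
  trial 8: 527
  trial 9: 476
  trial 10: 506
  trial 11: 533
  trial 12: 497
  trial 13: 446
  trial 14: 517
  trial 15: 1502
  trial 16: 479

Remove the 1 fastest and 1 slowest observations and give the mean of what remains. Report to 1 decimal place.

Sorted: 381, 383, 446, 476, 479, 487, 496, 497, 506, 517, 527, 533, 538, 540, 558, 1502
Drop lowest 1 (381) and highest 1 (1502)
Remaining (n=14): Σ = 6983, mean = 6983/14 = 498.786

498.8 ms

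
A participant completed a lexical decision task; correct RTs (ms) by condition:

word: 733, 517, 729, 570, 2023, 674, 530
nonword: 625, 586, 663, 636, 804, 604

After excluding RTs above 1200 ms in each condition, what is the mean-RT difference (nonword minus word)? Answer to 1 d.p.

word: exclude 2023
M(word) = 3753/6 = 625.500
M(nonword) = 3918/6 = 653.000
Difference = 653.000 − 625.500 = 27.500 ms

27.5 ms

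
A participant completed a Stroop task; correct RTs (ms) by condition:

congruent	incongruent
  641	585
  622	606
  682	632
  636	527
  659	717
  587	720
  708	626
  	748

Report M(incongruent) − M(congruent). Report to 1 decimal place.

-2.7 ms

M(congruent) = 4535/7 = 647.857
M(incongruent) = 5161/8 = 645.125
Difference = 645.125 − 647.857 = -2.732 ms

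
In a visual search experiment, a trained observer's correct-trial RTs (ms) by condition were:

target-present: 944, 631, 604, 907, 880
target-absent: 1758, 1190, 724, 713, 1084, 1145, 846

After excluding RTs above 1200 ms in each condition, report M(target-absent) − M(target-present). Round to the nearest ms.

157 ms

target-absent: exclude 1758
M(target-present) = 3966/5 = 793.200
M(target-absent) = 5702/6 = 950.333
Difference = 950.333 − 793.200 = 157.133 ms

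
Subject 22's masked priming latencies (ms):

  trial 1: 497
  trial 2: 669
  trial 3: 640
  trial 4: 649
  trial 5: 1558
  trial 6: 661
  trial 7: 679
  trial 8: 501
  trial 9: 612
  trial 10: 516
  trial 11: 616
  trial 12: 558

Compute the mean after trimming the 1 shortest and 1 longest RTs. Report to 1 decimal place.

610.1 ms

Sorted: 497, 501, 516, 558, 612, 616, 640, 649, 661, 669, 679, 1558
Drop lowest 1 (497) and highest 1 (1558)
Remaining (n=10): Σ = 6101, mean = 6101/10 = 610.100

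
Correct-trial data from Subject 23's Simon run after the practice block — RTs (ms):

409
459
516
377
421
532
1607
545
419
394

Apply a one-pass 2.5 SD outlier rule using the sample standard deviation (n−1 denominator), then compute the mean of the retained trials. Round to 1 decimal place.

n = 10, ΣRT = 5679, M = 567.900
Σ(x−M)² = 1231778.90; s = √(1231778.90/9) = 369.952
Cutoffs: 567.900 ± 2.5·369.952 → [-357.0, 1492.8]
Outside: 1607 → excluded.
Retained (n=9): Σ = 4072, mean = 4072/9 = 452.444

452.4 ms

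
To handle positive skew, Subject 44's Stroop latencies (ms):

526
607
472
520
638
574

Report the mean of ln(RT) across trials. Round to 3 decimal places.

6.316

ln(RT): 6.2653, 6.4085, 6.1570, 6.2538, 6.4583, 6.3526
Σ ln(RT) = 37.8956
Mean = 37.8956/6 = 6.31593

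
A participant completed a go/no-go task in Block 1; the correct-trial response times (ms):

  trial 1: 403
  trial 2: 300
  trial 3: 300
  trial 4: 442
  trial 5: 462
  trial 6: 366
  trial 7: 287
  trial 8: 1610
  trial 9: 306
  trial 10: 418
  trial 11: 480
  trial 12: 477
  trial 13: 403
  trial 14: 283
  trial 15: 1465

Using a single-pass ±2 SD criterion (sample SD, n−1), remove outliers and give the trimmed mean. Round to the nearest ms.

n = 15, ΣRT = 8002, M = 533.467
Σ(x−M)² = 2405853.73; s = √(2405853.73/14) = 414.544
Cutoffs: 533.467 ± 2·414.544 → [-295.6, 1362.6]
Outside: 1465, 1610 → excluded.
Retained (n=13): Σ = 4927, mean = 4927/13 = 379.000

379 ms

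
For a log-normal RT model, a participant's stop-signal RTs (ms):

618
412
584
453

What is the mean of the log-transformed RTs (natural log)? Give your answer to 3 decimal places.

6.233

ln(RT): 6.4265, 6.0210, 6.3699, 6.1159
Σ ln(RT) = 24.9333
Mean = 24.9333/4 = 6.23333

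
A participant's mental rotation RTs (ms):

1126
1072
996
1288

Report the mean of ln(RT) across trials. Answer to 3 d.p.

ln(RT): 7.0264, 6.9773, 6.9037, 7.1608
Σ ln(RT) = 28.0683
Mean = 28.0683/4 = 7.01708

7.017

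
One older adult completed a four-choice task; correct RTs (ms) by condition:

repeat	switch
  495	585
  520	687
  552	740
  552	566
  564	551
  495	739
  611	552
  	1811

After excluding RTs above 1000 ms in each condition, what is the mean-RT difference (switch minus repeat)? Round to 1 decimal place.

switch: exclude 1811
M(repeat) = 3789/7 = 541.286
M(switch) = 4420/7 = 631.429
Difference = 631.429 − 541.286 = 90.143 ms

90.1 ms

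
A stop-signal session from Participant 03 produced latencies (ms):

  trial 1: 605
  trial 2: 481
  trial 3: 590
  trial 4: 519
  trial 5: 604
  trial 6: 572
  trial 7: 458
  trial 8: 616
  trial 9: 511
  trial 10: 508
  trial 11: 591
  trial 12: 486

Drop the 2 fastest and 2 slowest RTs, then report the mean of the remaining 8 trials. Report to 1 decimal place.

Sorted: 458, 481, 486, 508, 511, 519, 572, 590, 591, 604, 605, 616
Drop lowest 2 (458, 481) and highest 2 (605, 616)
Remaining (n=8): Σ = 4381, mean = 4381/8 = 547.625

547.6 ms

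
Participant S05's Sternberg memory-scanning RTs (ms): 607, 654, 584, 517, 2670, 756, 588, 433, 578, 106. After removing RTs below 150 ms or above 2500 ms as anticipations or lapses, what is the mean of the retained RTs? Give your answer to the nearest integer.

Excluded: 106, 2670
Retained (n=8): Σ = 4717
Mean = 4717/8 = 589.6250

590 ms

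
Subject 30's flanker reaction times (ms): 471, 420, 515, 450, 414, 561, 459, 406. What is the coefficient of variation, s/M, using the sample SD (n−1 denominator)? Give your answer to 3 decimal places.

0.116

n = 8, Σ = 3696, M = 462.0000
Σ(x−M)² = 20048.000; s = √(20048.000/7) = 53.5164
CV = 53.5164 / 462.0000 = 0.11584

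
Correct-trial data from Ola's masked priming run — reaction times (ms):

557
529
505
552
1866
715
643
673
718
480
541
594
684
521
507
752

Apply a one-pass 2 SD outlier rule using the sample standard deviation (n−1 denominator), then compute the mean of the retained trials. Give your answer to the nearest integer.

n = 16, ΣRT = 10837, M = 677.312
Σ(x−M)² = 1622633.44; s = √(1622633.44/15) = 328.901
Cutoffs: 677.312 ± 2·328.901 → [19.5, 1335.1]
Outside: 1866 → excluded.
Retained (n=15): Σ = 8971, mean = 8971/15 = 598.067

598 ms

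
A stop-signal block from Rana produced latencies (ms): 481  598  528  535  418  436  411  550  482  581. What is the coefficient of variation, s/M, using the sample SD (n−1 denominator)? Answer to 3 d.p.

0.133

n = 10, Σ = 5020, M = 502.0000
Σ(x−M)² = 40060.000; s = √(40060.000/9) = 66.7166
CV = 66.7166 / 502.0000 = 0.13290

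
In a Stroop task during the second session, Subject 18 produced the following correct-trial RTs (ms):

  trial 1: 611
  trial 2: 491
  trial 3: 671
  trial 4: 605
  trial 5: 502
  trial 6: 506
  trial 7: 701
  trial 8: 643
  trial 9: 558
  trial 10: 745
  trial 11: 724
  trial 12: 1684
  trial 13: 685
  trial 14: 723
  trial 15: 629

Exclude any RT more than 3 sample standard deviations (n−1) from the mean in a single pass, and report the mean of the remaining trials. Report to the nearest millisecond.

628 ms

n = 15, ΣRT = 10478, M = 698.533
Σ(x−M)² = 1138341.73; s = √(1138341.73/14) = 285.149
Cutoffs: 698.533 ± 3·285.149 → [-156.9, 1554.0]
Outside: 1684 → excluded.
Retained (n=14): Σ = 8794, mean = 8794/14 = 628.143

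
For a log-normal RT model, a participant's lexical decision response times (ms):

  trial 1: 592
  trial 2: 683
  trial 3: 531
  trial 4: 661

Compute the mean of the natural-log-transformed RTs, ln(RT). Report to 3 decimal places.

ln(RT): 6.3835, 6.5265, 6.2748, 6.4938
Σ ln(RT) = 25.6785
Mean = 25.6785/4 = 6.41963

6.420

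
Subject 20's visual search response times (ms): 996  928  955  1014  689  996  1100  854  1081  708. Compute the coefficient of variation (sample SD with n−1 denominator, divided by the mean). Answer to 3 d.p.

0.152

n = 10, Σ = 9321, M = 932.1000
Σ(x−M)² = 181194.900; s = √(181194.900/9) = 141.8900
CV = 141.8900 / 932.1000 = 0.15223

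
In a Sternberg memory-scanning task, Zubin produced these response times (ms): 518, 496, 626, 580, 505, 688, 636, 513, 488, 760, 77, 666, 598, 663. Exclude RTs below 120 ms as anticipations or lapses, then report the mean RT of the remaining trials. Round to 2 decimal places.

Excluded: 77
Retained (n=13): Σ = 7737
Mean = 7737/13 = 595.1538

595.15 ms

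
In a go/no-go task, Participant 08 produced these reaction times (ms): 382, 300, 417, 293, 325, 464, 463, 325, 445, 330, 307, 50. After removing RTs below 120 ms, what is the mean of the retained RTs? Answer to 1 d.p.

Excluded: 50
Retained (n=11): Σ = 4051
Mean = 4051/11 = 368.2727

368.3 ms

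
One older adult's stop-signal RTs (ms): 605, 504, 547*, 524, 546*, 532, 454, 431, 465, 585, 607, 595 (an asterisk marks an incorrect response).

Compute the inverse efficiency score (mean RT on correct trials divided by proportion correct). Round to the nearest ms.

636 ms

Correct trials (n=10): 605, 504, 524, 532, 454, 431, 465, 585, 607, 595
Mean correct RT = 5302/10 = 530.2000 ms
Proportion correct = 10/12
IES = 530.2000 / (10/12) = 636.240 ms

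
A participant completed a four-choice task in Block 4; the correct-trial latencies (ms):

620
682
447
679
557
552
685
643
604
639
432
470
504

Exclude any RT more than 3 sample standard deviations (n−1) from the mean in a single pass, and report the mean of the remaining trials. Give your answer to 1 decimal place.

n = 13, ΣRT = 7514, M = 578.000
Σ(x−M)² = 99586.00; s = √(99586.00/12) = 91.098
Cutoffs: 578.000 ± 3·91.098 → [304.7, 851.3]
No RTs fall outside the cutoffs; all 13 retained. Mean = 7514/13 = 578.000

578.0 ms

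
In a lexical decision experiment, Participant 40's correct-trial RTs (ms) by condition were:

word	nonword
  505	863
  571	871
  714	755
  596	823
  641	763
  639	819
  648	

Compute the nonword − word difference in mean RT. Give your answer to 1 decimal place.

199.4 ms

M(word) = 4314/7 = 616.286
M(nonword) = 4894/6 = 815.667
Difference = 815.667 − 616.286 = 199.381 ms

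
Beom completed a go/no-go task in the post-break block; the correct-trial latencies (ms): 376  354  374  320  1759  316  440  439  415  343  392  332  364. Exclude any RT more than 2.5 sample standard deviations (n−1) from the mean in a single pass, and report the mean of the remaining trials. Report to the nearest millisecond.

372 ms

n = 13, ΣRT = 6224, M = 478.769
Σ(x−M)² = 1795624.31; s = √(1795624.31/12) = 386.827
Cutoffs: 478.769 ± 2.5·386.827 → [-488.3, 1445.8]
Outside: 1759 → excluded.
Retained (n=12): Σ = 4465, mean = 4465/12 = 372.083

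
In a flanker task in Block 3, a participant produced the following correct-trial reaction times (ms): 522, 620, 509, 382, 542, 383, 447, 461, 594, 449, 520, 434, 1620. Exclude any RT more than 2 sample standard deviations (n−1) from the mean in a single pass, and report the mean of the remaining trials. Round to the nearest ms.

489 ms

n = 13, ΣRT = 7483, M = 575.615
Σ(x−M)² = 1244935.08; s = √(1244935.08/12) = 322.094
Cutoffs: 575.615 ± 2·322.094 → [-68.6, 1219.8]
Outside: 1620 → excluded.
Retained (n=12): Σ = 5863, mean = 5863/12 = 488.583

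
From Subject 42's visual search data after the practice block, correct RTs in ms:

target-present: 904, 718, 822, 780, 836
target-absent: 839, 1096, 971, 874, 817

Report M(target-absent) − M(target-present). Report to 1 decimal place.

107.4 ms

M(target-present) = 4060/5 = 812.000
M(target-absent) = 4597/5 = 919.400
Difference = 919.400 − 812.000 = 107.400 ms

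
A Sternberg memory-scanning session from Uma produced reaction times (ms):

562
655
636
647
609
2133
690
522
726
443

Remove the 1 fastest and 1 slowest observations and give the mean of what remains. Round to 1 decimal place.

Sorted: 443, 522, 562, 609, 636, 647, 655, 690, 726, 2133
Drop lowest 1 (443) and highest 1 (2133)
Remaining (n=8): Σ = 5047, mean = 5047/8 = 630.875

630.9 ms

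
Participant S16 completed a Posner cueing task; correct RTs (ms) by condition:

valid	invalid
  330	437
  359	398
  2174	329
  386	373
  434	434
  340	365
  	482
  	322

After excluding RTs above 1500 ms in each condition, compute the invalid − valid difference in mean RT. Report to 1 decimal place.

valid: exclude 2174
M(valid) = 1849/5 = 369.800
M(invalid) = 3140/8 = 392.500
Difference = 392.500 − 369.800 = 22.700 ms

22.7 ms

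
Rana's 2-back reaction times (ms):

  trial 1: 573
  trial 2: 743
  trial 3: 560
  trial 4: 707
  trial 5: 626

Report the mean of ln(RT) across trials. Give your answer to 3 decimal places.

6.458

ln(RT): 6.3509, 6.6107, 6.3279, 6.5610, 6.4394
Σ ln(RT) = 32.2899
Mean = 32.2899/5 = 6.45798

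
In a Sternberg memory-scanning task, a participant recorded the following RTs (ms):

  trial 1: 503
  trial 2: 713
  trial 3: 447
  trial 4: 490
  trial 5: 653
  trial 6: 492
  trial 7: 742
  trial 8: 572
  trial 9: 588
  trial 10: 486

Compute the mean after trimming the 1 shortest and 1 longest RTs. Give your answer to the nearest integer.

Sorted: 447, 486, 490, 492, 503, 572, 588, 653, 713, 742
Drop lowest 1 (447) and highest 1 (742)
Remaining (n=8): Σ = 4497, mean = 4497/8 = 562.125

562 ms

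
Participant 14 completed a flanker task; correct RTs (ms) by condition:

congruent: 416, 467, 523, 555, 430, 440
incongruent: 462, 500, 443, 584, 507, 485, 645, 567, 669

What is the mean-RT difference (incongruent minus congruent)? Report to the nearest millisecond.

M(congruent) = 2831/6 = 471.833
M(incongruent) = 4862/9 = 540.222
Difference = 540.222 − 471.833 = 68.389 ms

68 ms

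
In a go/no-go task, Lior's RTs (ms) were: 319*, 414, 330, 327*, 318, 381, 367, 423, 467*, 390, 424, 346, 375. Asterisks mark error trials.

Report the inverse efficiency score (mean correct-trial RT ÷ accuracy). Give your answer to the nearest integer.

490 ms

Correct trials (n=10): 414, 330, 318, 381, 367, 423, 390, 424, 346, 375
Mean correct RT = 3768/10 = 376.8000 ms
Proportion correct = 10/13
IES = 376.8000 / (10/13) = 489.840 ms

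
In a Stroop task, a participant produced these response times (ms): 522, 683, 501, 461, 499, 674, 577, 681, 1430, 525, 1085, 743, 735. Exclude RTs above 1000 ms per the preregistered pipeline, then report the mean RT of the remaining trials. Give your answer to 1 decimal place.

Excluded: 1085, 1430
Retained (n=11): Σ = 6601
Mean = 6601/11 = 600.0909

600.1 ms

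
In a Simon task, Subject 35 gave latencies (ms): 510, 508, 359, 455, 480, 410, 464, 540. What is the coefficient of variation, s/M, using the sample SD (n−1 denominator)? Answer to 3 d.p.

0.126

n = 8, Σ = 3726, M = 465.7500
Σ(x−M)² = 24081.500; s = √(24081.500/7) = 58.6533
CV = 58.6533 / 465.7500 = 0.12593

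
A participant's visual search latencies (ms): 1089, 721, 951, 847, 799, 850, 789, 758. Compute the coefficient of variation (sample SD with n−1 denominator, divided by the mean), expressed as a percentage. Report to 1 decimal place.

n = 8, Σ = 6804, M = 850.5000
Σ(x−M)² = 98756.000; s = √(98756.000/7) = 118.7771
CV = 118.7771 / 850.5000 = 0.13966 = 13.966%

14.0%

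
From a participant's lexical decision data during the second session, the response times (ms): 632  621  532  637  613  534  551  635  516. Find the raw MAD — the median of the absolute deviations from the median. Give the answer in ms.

24 ms

Sorted: 516, 532, 534, 551, 613, 621, 632, 635, 637 → median = 613
|x − 613|: 19, 8, 81, 24, 0, 79, 62, 22, 97
Sorted deviations: 0, 8, 19, 22, 24, 62, 79, 81, 97 → MAD = 24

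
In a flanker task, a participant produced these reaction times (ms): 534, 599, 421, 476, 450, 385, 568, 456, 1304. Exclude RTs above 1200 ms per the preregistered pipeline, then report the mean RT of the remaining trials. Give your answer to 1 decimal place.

486.1 ms

Excluded: 1304
Retained (n=8): Σ = 3889
Mean = 3889/8 = 486.1250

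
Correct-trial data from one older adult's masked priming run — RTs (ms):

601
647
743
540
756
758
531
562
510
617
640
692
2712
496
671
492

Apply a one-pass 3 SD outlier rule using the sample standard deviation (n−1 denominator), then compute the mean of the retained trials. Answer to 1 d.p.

n = 16, ΣRT = 11968, M = 748.000
Σ(x−M)² = 4237818.00; s = √(4237818.00/15) = 531.527
Cutoffs: 748.000 ± 3·531.527 → [-846.6, 2342.6]
Outside: 2712 → excluded.
Retained (n=15): Σ = 9256, mean = 9256/15 = 617.067

617.1 ms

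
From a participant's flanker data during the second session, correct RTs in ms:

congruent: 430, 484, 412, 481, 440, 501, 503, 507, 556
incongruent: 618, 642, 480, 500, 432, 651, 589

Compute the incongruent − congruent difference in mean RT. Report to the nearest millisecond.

80 ms

M(congruent) = 4314/9 = 479.333
M(incongruent) = 3912/7 = 558.857
Difference = 558.857 − 479.333 = 79.524 ms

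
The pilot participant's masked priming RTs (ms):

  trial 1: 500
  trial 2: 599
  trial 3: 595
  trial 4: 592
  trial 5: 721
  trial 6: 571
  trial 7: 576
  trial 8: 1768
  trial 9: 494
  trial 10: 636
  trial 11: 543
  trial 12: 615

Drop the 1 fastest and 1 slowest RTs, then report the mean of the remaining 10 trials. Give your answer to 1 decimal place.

Sorted: 494, 500, 543, 571, 576, 592, 595, 599, 615, 636, 721, 1768
Drop lowest 1 (494) and highest 1 (1768)
Remaining (n=10): Σ = 5948, mean = 5948/10 = 594.800

594.8 ms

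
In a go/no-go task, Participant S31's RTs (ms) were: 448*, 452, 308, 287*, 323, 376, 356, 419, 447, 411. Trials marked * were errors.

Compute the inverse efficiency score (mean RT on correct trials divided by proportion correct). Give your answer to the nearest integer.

Correct trials (n=8): 452, 308, 323, 376, 356, 419, 447, 411
Mean correct RT = 3092/8 = 386.5000 ms
Proportion correct = 8/10
IES = 386.5000 / (8/10) = 483.125 ms

483 ms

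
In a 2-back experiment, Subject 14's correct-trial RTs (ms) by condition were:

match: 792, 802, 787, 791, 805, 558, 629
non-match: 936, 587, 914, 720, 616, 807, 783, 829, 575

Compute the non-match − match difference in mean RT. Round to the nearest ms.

M(match) = 5164/7 = 737.714
M(non-match) = 6767/9 = 751.889
Difference = 751.889 − 737.714 = 14.175 ms

14 ms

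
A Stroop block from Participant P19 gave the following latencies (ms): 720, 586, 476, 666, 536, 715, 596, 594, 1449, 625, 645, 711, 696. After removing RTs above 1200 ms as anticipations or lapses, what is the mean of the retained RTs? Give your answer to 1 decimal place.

Excluded: 1449
Retained (n=12): Σ = 7566
Mean = 7566/12 = 630.5000

630.5 ms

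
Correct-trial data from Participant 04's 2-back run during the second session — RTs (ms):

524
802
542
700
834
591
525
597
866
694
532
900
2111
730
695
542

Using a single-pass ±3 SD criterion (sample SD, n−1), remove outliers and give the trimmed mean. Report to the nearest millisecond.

n = 16, ΣRT = 12185, M = 761.562
Σ(x−M)² = 2189401.94; s = √(2189401.94/15) = 382.047
Cutoffs: 761.562 ± 3·382.047 → [-384.6, 1907.7]
Outside: 2111 → excluded.
Retained (n=15): Σ = 10074, mean = 10074/15 = 671.600

672 ms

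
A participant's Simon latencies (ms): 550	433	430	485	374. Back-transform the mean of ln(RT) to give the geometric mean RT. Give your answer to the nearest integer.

451 ms

ln(RT): 6.3099, 6.0707, 6.0638, 6.1841, 5.9243
Mean ln(RT) = 30.5528/5 = 6.11057
Geometric mean = exp(6.11057) = 450.60 ms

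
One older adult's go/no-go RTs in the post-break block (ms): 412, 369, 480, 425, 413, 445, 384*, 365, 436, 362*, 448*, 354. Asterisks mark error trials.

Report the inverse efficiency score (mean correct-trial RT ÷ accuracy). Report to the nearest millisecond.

Correct trials (n=9): 412, 369, 480, 425, 413, 445, 365, 436, 354
Mean correct RT = 3699/9 = 411.0000 ms
Proportion correct = 9/12
IES = 411.0000 / (9/12) = 548.000 ms

548 ms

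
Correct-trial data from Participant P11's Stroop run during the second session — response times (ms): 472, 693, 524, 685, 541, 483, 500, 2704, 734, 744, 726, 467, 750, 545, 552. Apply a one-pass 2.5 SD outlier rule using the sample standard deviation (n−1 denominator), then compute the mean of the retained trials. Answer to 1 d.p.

601.1 ms

n = 15, ΣRT = 11120, M = 741.333
Σ(x−M)² = 4292479.33; s = √(4292479.33/14) = 553.720
Cutoffs: 741.333 ± 2.5·553.720 → [-643.0, 2125.6]
Outside: 2704 → excluded.
Retained (n=14): Σ = 8416, mean = 8416/14 = 601.143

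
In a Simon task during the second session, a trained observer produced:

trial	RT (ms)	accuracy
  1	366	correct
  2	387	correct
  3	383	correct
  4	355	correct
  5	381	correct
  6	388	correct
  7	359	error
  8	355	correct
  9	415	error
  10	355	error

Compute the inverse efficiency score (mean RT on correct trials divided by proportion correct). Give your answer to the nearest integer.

Correct trials (n=7): 366, 387, 383, 355, 381, 388, 355
Mean correct RT = 2615/7 = 373.5714 ms
Proportion correct = 7/10
IES = 373.5714 / (7/10) = 533.673 ms

534 ms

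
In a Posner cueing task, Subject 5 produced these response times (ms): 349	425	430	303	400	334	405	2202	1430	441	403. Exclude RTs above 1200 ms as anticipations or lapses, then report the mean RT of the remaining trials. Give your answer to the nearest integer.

388 ms

Excluded: 1430, 2202
Retained (n=9): Σ = 3490
Mean = 3490/9 = 387.7778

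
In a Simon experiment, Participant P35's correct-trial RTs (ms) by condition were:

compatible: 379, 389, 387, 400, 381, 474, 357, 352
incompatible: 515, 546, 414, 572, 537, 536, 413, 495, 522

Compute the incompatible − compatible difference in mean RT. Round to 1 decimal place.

M(compatible) = 3119/8 = 389.875
M(incompatible) = 4550/9 = 505.556
Difference = 505.556 − 389.875 = 115.681 ms

115.7 ms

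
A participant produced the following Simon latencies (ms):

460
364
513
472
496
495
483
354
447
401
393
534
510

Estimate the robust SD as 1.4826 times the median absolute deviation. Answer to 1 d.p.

Sorted: 354, 364, 393, 401, 447, 460, 472, 483, 495, 496, 510, 513, 534 → median = 472
|x − 472| sorted: 0, 11, 12, 23, 24, 25, 38, 41, 62, 71, 79, 108, 118 → MAD = 38
Robust SD ≈ 1.4826 × 38 = 56.339

56.3 ms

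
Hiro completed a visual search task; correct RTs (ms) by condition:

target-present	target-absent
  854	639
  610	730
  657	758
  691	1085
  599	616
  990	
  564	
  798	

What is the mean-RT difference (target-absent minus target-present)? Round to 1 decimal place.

M(target-present) = 5763/8 = 720.375
M(target-absent) = 3828/5 = 765.600
Difference = 765.600 − 720.375 = 45.225 ms

45.2 ms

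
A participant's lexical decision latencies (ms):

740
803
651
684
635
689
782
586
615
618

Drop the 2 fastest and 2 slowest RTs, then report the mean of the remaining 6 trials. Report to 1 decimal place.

669.5 ms

Sorted: 586, 615, 618, 635, 651, 684, 689, 740, 782, 803
Drop lowest 2 (586, 615) and highest 2 (782, 803)
Remaining (n=6): Σ = 4017, mean = 4017/6 = 669.500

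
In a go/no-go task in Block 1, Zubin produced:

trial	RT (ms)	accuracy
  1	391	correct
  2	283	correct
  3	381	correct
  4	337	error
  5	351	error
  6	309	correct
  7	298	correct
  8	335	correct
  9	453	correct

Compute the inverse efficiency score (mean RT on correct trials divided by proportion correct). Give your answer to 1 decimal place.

450.0 ms

Correct trials (n=7): 391, 283, 381, 309, 298, 335, 453
Mean correct RT = 2450/7 = 350.0000 ms
Proportion correct = 7/9
IES = 350.0000 / (7/9) = 450.000 ms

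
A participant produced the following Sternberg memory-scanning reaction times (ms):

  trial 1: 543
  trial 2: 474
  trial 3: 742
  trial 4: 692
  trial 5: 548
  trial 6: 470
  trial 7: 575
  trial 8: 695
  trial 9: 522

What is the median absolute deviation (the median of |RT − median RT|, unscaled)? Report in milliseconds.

Sorted: 470, 474, 522, 543, 548, 575, 692, 695, 742 → median = 548
|x − 548|: 5, 74, 194, 144, 0, 78, 27, 147, 26
Sorted deviations: 0, 5, 26, 27, 74, 78, 144, 147, 194 → MAD = 74

74 ms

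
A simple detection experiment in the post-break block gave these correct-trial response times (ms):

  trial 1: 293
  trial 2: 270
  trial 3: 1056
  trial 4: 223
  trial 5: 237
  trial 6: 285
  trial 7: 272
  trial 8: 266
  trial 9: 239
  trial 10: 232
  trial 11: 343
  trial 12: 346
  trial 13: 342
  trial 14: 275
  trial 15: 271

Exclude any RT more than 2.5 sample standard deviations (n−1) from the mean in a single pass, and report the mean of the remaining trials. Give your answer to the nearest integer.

278 ms

n = 15, ΣRT = 4950, M = 330.000
Σ(x−M)² = 586588.00; s = √(586588.00/14) = 204.693
Cutoffs: 330.000 ± 2.5·204.693 → [-181.7, 841.7]
Outside: 1056 → excluded.
Retained (n=14): Σ = 3894, mean = 3894/14 = 278.143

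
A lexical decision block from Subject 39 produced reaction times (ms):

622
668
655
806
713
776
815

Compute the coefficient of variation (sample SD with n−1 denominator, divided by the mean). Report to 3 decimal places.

n = 7, Σ = 5055, M = 722.1429
Σ(x−M)² = 36106.857; s = √(36106.857/6) = 77.5745
CV = 77.5745 / 722.1429 = 0.10742

0.107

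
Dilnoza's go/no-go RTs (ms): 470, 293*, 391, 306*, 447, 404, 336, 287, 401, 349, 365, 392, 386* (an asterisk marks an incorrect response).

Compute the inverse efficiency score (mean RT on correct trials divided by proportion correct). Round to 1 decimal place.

Correct trials (n=10): 470, 391, 447, 404, 336, 287, 401, 349, 365, 392
Mean correct RT = 3842/10 = 384.2000 ms
Proportion correct = 10/13
IES = 384.2000 / (10/13) = 499.460 ms

499.5 ms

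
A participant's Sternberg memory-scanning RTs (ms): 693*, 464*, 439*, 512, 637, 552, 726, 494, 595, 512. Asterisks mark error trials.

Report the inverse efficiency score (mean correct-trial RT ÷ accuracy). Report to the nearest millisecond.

822 ms

Correct trials (n=7): 512, 637, 552, 726, 494, 595, 512
Mean correct RT = 4028/7 = 575.4286 ms
Proportion correct = 7/10
IES = 575.4286 / (7/10) = 822.041 ms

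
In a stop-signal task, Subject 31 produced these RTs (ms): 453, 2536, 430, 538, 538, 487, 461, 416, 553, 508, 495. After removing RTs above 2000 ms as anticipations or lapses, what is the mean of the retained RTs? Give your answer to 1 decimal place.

Excluded: 2536
Retained (n=10): Σ = 4879
Mean = 4879/10 = 487.9000

487.9 ms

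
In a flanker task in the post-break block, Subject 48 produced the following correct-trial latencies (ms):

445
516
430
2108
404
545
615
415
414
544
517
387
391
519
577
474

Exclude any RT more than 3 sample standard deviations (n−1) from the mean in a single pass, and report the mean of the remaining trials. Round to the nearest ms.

480 ms

n = 16, ΣRT = 9301, M = 581.312
Σ(x−M)² = 2560985.44; s = √(2560985.44/15) = 413.198
Cutoffs: 581.312 ± 3·413.198 → [-658.3, 1820.9]
Outside: 2108 → excluded.
Retained (n=15): Σ = 7193, mean = 7193/15 = 479.533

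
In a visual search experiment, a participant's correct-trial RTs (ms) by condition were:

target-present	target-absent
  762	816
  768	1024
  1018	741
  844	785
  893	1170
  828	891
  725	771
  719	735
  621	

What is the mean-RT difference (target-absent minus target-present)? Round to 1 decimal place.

69.1 ms

M(target-present) = 7178/9 = 797.556
M(target-absent) = 6933/8 = 866.625
Difference = 866.625 − 797.556 = 69.069 ms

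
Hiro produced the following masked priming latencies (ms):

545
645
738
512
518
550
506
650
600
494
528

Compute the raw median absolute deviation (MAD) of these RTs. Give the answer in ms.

39 ms

Sorted: 494, 506, 512, 518, 528, 545, 550, 600, 645, 650, 738 → median = 545
|x − 545|: 0, 100, 193, 33, 27, 5, 39, 105, 55, 51, 17
Sorted deviations: 0, 5, 17, 27, 33, 39, 51, 55, 100, 105, 193 → MAD = 39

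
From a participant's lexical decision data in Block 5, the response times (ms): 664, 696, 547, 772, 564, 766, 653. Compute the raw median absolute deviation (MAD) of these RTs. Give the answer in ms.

Sorted: 547, 564, 653, 664, 696, 766, 772 → median = 664
|x − 664|: 0, 32, 117, 108, 100, 102, 11
Sorted deviations: 0, 11, 32, 100, 102, 108, 117 → MAD = 100

100 ms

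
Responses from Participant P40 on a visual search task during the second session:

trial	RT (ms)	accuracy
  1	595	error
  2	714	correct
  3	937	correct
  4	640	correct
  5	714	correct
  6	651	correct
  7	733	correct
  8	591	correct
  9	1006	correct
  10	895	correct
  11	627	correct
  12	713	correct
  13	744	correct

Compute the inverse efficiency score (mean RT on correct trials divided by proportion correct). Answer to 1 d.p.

Correct trials (n=12): 714, 937, 640, 714, 651, 733, 591, 1006, 895, 627, 713, 744
Mean correct RT = 8965/12 = 747.0833 ms
Proportion correct = 12/13
IES = 747.0833 / (12/13) = 809.340 ms

809.3 ms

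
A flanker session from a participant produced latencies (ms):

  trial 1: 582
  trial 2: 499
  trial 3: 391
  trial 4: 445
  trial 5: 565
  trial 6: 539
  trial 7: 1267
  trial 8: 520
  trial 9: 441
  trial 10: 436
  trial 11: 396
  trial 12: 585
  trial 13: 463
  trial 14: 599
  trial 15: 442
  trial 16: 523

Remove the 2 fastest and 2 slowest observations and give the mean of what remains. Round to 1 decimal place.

Sorted: 391, 396, 436, 441, 442, 445, 463, 499, 520, 523, 539, 565, 582, 585, 599, 1267
Drop lowest 2 (391, 396) and highest 2 (599, 1267)
Remaining (n=12): Σ = 6040, mean = 6040/12 = 503.333

503.3 ms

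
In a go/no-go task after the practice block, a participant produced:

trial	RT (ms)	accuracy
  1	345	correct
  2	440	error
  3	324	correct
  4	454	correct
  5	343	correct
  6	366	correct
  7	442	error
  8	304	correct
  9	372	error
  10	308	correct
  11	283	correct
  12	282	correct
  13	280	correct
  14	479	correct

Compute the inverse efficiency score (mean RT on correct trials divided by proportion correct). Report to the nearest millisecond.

436 ms

Correct trials (n=11): 345, 324, 454, 343, 366, 304, 308, 283, 282, 280, 479
Mean correct RT = 3768/11 = 342.5455 ms
Proportion correct = 11/14
IES = 342.5455 / (11/14) = 435.967 ms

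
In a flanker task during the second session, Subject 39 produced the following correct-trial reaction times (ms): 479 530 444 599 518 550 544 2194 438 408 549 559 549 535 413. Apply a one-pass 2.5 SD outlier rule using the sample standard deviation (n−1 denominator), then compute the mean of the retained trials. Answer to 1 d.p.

n = 15, ΣRT = 9309, M = 620.600
Σ(x−M)² = 2699893.60; s = √(2699893.60/14) = 439.146
Cutoffs: 620.600 ± 2.5·439.146 → [-477.3, 1718.5]
Outside: 2194 → excluded.
Retained (n=14): Σ = 7115, mean = 7115/14 = 508.214

508.2 ms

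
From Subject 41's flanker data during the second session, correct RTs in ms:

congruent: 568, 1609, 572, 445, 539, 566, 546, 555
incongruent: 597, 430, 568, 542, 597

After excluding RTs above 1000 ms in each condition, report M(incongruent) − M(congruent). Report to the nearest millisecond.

congruent: exclude 1609
M(congruent) = 3791/7 = 541.571
M(incongruent) = 2734/5 = 546.800
Difference = 546.800 − 541.571 = 5.229 ms

5 ms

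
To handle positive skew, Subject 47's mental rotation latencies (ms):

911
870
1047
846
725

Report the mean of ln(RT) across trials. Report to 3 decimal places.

ln(RT): 6.8145, 6.7685, 6.9537, 6.7405, 6.5862
Σ ln(RT) = 33.8634
Mean = 33.8634/5 = 6.77268

6.773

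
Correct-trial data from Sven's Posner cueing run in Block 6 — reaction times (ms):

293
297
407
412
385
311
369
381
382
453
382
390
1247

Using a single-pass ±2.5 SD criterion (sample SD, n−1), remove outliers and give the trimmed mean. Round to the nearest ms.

372 ms

n = 13, ΣRT = 5709, M = 439.154
Σ(x−M)² = 732755.69; s = √(732755.69/12) = 247.109
Cutoffs: 439.154 ± 2.5·247.109 → [-178.6, 1056.9]
Outside: 1247 → excluded.
Retained (n=12): Σ = 4462, mean = 4462/12 = 371.833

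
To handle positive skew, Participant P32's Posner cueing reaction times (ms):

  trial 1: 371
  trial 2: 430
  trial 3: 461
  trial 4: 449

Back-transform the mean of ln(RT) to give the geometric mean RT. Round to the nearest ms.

426 ms

ln(RT): 5.9162, 6.0638, 6.1334, 6.1070
Mean ln(RT) = 24.2204/4 = 6.05510
Geometric mean = exp(6.05510) = 426.28 ms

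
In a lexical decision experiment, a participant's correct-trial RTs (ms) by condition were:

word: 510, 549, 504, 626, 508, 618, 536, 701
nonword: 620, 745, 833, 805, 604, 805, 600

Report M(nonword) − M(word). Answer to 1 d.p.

M(word) = 4552/8 = 569.000
M(nonword) = 5012/7 = 716.000
Difference = 716.000 − 569.000 = 147.000 ms

147.0 ms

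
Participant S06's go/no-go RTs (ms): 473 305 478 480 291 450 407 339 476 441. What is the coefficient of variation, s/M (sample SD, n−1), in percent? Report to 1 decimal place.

18.1%

n = 10, Σ = 4140, M = 414.0000
Σ(x−M)² = 50486.000; s = √(50486.000/9) = 74.8970
CV = 74.8970 / 414.0000 = 0.18091 = 18.091%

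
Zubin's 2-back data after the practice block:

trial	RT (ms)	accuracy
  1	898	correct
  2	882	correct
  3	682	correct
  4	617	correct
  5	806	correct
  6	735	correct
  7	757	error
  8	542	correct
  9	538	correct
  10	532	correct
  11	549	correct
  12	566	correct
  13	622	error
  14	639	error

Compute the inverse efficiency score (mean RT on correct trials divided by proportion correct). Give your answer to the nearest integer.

Correct trials (n=11): 898, 882, 682, 617, 806, 735, 542, 538, 532, 549, 566
Mean correct RT = 7347/11 = 667.9091 ms
Proportion correct = 11/14
IES = 667.9091 / (11/14) = 850.066 ms

850 ms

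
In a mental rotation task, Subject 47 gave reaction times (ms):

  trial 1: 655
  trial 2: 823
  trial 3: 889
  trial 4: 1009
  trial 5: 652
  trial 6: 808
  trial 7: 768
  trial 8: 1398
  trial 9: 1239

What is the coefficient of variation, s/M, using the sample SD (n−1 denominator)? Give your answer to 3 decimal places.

0.280

n = 9, Σ = 8241, M = 915.6667
Σ(x−M)² = 526064.000; s = √(526064.000/8) = 256.4332
CV = 256.4332 / 915.6667 = 0.28005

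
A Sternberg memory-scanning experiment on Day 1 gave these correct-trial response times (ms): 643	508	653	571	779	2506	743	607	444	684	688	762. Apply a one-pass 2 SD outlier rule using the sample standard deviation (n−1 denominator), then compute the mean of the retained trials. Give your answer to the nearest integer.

n = 12, ΣRT = 9588, M = 799.000
Σ(x−M)² = 3289506.00; s = √(3289506.00/11) = 546.851
Cutoffs: 799.000 ± 2·546.851 → [-294.7, 1892.7]
Outside: 2506 → excluded.
Retained (n=11): Σ = 7082, mean = 7082/11 = 643.818

644 ms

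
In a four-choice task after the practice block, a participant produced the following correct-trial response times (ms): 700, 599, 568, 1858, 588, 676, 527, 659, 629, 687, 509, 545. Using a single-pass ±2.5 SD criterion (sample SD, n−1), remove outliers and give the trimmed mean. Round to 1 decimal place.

n = 12, ΣRT = 8545, M = 712.083
Σ(x−M)² = 1477282.92; s = √(1477282.92/11) = 366.468
Cutoffs: 712.083 ± 2.5·366.468 → [-204.1, 1628.3]
Outside: 1858 → excluded.
Retained (n=11): Σ = 6687, mean = 6687/11 = 607.909

607.9 ms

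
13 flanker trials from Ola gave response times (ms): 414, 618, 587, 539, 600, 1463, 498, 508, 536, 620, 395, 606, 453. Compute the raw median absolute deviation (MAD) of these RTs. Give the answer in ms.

67 ms

Sorted: 395, 414, 453, 498, 508, 536, 539, 587, 600, 606, 618, 620, 1463 → median = 539
|x − 539|: 125, 79, 48, 0, 61, 924, 41, 31, 3, 81, 144, 67, 86
Sorted deviations: 0, 3, 31, 41, 48, 61, 67, 79, 81, 86, 125, 144, 924 → MAD = 67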